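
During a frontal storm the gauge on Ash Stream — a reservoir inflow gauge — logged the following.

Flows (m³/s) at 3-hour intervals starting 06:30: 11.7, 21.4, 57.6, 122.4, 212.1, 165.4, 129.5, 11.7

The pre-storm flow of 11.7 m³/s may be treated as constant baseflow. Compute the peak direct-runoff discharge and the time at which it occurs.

Q_p = 200.4 m³/s at t = 18:30

Subtracting baseflow gives direct-runoff ordinates: 0.0, 9.7, 45.9, 110.7, 200.4, 153.7, 117.8, 0.0 m³/s.
The maximum is 200.4 m³/s, occurring at the reading for t = 18:30.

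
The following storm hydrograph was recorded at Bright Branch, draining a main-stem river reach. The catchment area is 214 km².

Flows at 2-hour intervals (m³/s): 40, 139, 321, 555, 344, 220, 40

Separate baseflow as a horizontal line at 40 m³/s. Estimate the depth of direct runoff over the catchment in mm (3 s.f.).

Direct runoff: 0.0, 99.0, 281.0, 515.0, 304.0, 180.0, 0.0 m³/s; ΣQ_DR = 1379 m³/s.
V = ΣQ_DR · Δt = 1379 × 7200 s = 9.929 × 10^6 m³.
Over A = 214 km², depth = V / A = 46.4 mm.

d ≈ 46.4 mm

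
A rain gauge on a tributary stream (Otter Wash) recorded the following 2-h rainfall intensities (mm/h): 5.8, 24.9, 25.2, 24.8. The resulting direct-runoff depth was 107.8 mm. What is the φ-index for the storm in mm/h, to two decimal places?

φ ≈ 7.00 mm/h

Only the 3 blocks with intensity above φ contribute runoff: 24.9, 25.2, 24.8 mm/h.
Σ(I−φ)·Δt = d  ⇒  (24.9+25.2+24.8 − 3φ)·2 = 107.8
φ = (74.90 − 107.8/2) / 3 = 7.00 mm/h.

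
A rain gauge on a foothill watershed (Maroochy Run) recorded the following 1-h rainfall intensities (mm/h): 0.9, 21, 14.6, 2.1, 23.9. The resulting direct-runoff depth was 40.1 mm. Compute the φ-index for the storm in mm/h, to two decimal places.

Only the 3 blocks with intensity above φ contribute runoff: 21, 14.6, 23.9 mm/h.
Σ(I−φ)·Δt = d  ⇒  (21+14.6+23.9 − 3φ)·1 = 40.1
φ = (59.50 − 40.1/1) / 3 = 6.47 mm/h.

φ ≈ 6.47 mm/h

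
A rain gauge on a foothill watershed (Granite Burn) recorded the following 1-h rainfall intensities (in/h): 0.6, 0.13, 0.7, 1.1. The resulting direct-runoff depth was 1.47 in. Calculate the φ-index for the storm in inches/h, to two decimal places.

φ ≈ 0.31 in/h

Only the 3 blocks with intensity above φ contribute runoff: 0.6, 0.7, 1.1 in/h.
Σ(I−φ)·Δt = d  ⇒  (0.6+0.7+1.1 − 3φ)·1 = 1.47
φ = (2.400 − 1.47/1) / 3 = 0.31 in/h.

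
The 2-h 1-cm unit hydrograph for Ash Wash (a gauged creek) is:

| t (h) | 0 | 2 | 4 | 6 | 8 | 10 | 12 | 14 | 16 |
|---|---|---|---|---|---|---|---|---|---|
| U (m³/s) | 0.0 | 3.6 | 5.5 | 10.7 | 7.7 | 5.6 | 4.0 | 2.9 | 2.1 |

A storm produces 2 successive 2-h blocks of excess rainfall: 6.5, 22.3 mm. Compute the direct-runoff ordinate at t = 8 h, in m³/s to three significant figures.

By discrete convolution, Q_j = Σ (P_i / 10 mm) · U_{j−i}.
At t = 8 h (j=4): Q = (6.5/10)·7.7 + (22.3/10)·10.7 = 28.9 m³/s.

Q ≈ 28.9 m³/s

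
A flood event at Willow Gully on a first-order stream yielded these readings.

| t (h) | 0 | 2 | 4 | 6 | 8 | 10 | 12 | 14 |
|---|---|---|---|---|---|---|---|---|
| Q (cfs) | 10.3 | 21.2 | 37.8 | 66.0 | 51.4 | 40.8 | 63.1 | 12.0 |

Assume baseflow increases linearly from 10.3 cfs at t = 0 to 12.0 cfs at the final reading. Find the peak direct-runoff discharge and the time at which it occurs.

Q_p = 54.97 cfs at t = 6 h

Subtracting baseflow gives direct-runoff ordinates: 0.00, 10.66, 27.01, 54.97, 40.13, 29.29, 51.34, 0.00 cfs.
The maximum is 54.97 cfs, occurring at the reading for t = 6 h.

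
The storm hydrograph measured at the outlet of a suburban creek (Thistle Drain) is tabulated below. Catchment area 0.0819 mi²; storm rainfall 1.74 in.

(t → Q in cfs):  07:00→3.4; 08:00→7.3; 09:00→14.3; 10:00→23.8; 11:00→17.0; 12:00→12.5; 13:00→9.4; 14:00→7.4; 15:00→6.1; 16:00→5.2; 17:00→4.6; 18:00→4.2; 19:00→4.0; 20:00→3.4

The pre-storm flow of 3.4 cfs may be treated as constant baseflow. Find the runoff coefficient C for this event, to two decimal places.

ΣQ_DR = 75.00 cfs; V = ΣQ_DR·Δt = 2.700 × 10^5 ft³.
Runoff depth d = V / A = 1.419 in.
C = d / P = 1.419 / 1.74 = 0.82.

C ≈ 0.82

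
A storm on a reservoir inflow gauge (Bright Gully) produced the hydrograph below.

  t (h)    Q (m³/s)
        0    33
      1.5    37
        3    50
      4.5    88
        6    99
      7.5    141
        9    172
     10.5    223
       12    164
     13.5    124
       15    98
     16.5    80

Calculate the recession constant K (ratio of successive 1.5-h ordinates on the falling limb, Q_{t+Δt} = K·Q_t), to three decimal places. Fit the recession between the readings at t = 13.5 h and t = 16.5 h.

Using the recession-limb readings at t = 13.5 h and t = 16.5 h: Q falls from 124 to 80 m³/s over 2 intervals.
K = (Q₂/Q₁)^(1/2) = (80/124)^(1/2) = 0.803.

K ≈ 0.803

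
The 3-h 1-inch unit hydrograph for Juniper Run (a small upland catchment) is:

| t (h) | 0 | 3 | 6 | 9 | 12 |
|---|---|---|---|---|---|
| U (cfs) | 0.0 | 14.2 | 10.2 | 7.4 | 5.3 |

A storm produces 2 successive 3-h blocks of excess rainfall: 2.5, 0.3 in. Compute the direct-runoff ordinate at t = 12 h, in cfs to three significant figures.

Q ≈ 15.5 cfs

By discrete convolution, Q_j = Σ (P_i / 1 in) · U_{j−i}.
At t = 12 h (j=4): Q = (2.5/1)·5.3 + (0.3/1)·7.4 = 15.5 cfs.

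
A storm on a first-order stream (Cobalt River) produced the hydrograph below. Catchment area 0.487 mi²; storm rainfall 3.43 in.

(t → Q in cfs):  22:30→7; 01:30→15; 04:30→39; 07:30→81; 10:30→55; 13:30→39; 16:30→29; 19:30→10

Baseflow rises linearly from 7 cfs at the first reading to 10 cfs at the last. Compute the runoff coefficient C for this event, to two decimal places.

C ≈ 0.58

ΣQ_DR = 207.0 cfs; V = ΣQ_DR·Δt = 2.236 × 10^6 ft³.
Runoff depth d = V / A = 1.976 in.
C = d / P = 1.976 / 3.43 = 0.58.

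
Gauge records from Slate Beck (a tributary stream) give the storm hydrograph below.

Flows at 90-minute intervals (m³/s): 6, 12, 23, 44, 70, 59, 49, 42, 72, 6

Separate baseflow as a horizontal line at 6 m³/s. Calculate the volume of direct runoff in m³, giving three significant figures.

V ≈ 1.74 × 10^6 m³

Direct-runoff ordinates (Q − Q_b): 0.0, 6.0, 17.0, 38.0, 64.0, 53.0, 43.0, 36.0, 66.0, 0.0 m³/s.
ΣQ_DR = 323.0 m³/s.
With Δt = 1.5 h = 5400 s, V = ΣQ_DR · Δt = 323.0 × 5400 = 1.74 × 10^6 m³.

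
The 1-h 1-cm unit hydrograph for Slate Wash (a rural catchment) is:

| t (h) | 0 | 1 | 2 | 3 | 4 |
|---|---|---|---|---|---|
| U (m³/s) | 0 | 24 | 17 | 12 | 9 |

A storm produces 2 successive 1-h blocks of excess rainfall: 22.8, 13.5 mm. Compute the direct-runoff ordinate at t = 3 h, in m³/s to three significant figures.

Q ≈ 50.3 m³/s

By discrete convolution, Q_j = Σ (P_i / 10 mm) · U_{j−i}.
At t = 3 h (j=3): Q = (22.8/10)·12 + (13.5/10)·17 = 50.3 m³/s.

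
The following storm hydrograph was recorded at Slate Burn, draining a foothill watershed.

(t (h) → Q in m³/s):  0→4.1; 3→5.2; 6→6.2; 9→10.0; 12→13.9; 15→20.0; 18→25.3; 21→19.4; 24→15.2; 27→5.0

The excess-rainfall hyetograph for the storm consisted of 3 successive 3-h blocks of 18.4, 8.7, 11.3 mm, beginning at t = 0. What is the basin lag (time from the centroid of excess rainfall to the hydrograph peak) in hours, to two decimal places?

t_L ≈ 14.05 h

Centroid of excess rainfall: t_c = Σ P_i·t̄_i / ΣP_i = 3.9453 h (block centres at 1.5, 4.5, 7.5 h).
Hydrograph peak occurs at t = 18 h, so basin lag t_L = 18 − 3.9453 = 14.05 h.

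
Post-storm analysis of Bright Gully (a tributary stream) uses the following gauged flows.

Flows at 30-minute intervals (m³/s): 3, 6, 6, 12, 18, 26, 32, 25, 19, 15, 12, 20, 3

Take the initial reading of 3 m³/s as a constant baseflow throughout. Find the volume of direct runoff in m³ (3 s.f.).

V ≈ 2.84 × 10^5 m³

Direct-runoff ordinates (Q − Q_b): 0.0, 3.0, 3.0, 9.0, 15.0, 23.0, 29.0, 22.0, 16.0, 12.0, 9.0, 17.0, 0.0 m³/s.
ΣQ_DR = 158.0 m³/s.
With Δt = 0.5 h = 1800 s, V = ΣQ_DR · Δt = 158.0 × 1800 = 2.84 × 10^5 m³.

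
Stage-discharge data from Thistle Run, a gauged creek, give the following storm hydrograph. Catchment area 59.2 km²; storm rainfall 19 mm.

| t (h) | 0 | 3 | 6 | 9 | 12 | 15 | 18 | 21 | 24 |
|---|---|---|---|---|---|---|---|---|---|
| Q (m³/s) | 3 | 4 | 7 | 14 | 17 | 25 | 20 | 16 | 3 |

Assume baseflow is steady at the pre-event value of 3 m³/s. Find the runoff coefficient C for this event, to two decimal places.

C ≈ 0.79

ΣQ_DR = 82.00 m³/s; V = ΣQ_DR·Δt = 8.856 × 10^5 m³.
Runoff depth d = V / A = 14.96 mm.
C = d / P = 14.96 / 19 = 0.79.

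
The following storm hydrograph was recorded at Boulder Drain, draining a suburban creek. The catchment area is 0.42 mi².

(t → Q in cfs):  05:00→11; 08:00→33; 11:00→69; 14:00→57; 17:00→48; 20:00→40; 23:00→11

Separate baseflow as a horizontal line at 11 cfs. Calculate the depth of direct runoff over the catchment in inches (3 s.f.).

d ≈ 2.13 in

Direct runoff: 0.0, 22.0, 58.0, 46.0, 37.0, 29.0, 0.0 cfs; ΣQ_DR = 192.0 cfs.
V = ΣQ_DR · Δt = 192.0 × 10800 s = 2.074 × 10^6 ft³.
Over A = 0.42 mi², depth = V / A = 2.13 in.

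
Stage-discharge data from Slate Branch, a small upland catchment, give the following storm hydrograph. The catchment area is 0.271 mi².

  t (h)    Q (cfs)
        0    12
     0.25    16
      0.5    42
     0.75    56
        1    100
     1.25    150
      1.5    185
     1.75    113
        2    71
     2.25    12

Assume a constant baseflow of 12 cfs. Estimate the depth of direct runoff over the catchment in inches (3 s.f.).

Direct runoff: 0.0, 4.0, 30.0, 44.0, 88.0, 138.0, 173.0, 101.0, 59.0, 0.0 cfs; ΣQ_DR = 637.0 cfs.
V = ΣQ_DR · Δt = 637.0 × 900 s = 5.733 × 10^5 ft³.
Over A = 0.271 mi², depth = V / A = 0.911 in.

d ≈ 0.911 in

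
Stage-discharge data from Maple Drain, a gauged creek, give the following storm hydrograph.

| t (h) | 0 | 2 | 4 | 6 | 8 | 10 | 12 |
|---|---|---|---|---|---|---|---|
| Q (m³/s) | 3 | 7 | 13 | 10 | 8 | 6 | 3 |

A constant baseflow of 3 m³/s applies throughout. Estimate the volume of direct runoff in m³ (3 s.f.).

Direct-runoff ordinates (Q − Q_b): 0.0, 4.0, 10.0, 7.0, 5.0, 3.0, 0.0 m³/s.
ΣQ_DR = 29.00 m³/s.
With Δt = 2 h = 7200 s, V = ΣQ_DR · Δt = 29.00 × 7200 = 2.09 × 10^5 m³.

V ≈ 2.09 × 10^5 m³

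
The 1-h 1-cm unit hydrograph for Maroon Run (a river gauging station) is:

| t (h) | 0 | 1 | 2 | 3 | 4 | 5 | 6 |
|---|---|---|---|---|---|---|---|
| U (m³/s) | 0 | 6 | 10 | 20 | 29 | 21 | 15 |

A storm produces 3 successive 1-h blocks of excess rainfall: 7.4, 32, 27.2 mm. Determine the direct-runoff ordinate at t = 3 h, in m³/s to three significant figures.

Q ≈ 63.1 m³/s

By discrete convolution, Q_j = Σ (P_i / 10 mm) · U_{j−i}.
At t = 3 h (j=3): Q = (7.4/10)·20 + (32/10)·10 + (27.2/10)·6 = 63.1 m³/s.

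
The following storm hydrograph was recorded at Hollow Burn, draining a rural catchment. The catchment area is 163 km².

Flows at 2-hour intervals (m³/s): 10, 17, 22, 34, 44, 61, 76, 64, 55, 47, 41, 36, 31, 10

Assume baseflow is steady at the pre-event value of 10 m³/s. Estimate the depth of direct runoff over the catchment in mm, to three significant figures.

d ≈ 18.0 mm

Direct runoff: 0.0, 7.0, 12.0, 24.0, 34.0, 51.0, 66.0, 54.0, 45.0, 37.0, 31.0, 26.0, 21.0, 0.0 m³/s; ΣQ_DR = 408.0 m³/s.
V = ΣQ_DR · Δt = 408.0 × 7200 s = 2.938 × 10^6 m³.
Over A = 163 km², depth = V / A = 18.0 mm.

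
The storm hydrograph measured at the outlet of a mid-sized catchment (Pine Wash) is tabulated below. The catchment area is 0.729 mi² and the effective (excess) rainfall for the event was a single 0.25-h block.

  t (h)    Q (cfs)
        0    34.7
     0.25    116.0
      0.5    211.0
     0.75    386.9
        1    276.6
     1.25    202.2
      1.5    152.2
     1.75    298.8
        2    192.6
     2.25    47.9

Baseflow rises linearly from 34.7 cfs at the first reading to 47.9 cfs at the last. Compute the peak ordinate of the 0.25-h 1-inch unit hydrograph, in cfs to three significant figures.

U_p ≈ 435 cfs

Direct runoff: 0.00, 79.83, 173.37, 347.80, 236.03, 160.17, 108.70, 253.83, 146.17, 0.00 cfs; ΣQ_DR = 1506 cfs, peak = 347.80 cfs.
Runoff depth d = ΣQ_DR·Δt / A = 1506 × 900 / (0.729 mi²) = 0.8002 in.
The 1-inch UH is the DRH scaled by (1 in)/d, so U_p = 347.80 × 1/0.8002 = 435 cfs.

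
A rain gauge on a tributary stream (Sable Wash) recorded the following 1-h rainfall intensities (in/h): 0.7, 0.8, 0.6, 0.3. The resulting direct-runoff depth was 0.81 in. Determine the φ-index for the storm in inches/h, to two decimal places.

φ ≈ 0.43 in/h

Only the 3 blocks with intensity above φ contribute runoff: 0.7, 0.8, 0.6 in/h.
Σ(I−φ)·Δt = d  ⇒  (0.7+0.8+0.6 − 3φ)·1 = 0.81
φ = (2.100 − 0.81/1) / 3 = 0.43 in/h.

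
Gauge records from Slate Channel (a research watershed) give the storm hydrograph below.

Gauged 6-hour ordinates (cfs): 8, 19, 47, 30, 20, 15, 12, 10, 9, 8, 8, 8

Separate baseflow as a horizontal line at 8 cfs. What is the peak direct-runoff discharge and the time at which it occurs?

Subtracting baseflow gives direct-runoff ordinates: 0.0, 11.0, 39.0, 22.0, 12.0, 7.0, 4.0, 2.0, 1.0, 0.0, 0.0, 0.0 cfs.
The maximum is 39.0 cfs, occurring at the reading for t = 12 h.

Q_p = 39.0 cfs at t = 12 h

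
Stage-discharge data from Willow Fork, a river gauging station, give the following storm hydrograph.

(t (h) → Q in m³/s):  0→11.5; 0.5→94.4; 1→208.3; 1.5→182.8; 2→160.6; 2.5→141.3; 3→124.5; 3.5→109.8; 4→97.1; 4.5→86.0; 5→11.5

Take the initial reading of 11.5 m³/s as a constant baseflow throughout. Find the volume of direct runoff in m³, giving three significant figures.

Direct-runoff ordinates (Q − Q_b): 0.0, 82.9, 196.8, 171.3, 149.1, 129.8, 113.0, 98.3, 85.6, 74.5, 0.0 m³/s.
ΣQ_DR = 1101 m³/s.
With Δt = 0.5 h = 1800 s, V = ΣQ_DR · Δt = 1101 × 1800 = 1.98 × 10^6 m³.

V ≈ 1.98 × 10^6 m³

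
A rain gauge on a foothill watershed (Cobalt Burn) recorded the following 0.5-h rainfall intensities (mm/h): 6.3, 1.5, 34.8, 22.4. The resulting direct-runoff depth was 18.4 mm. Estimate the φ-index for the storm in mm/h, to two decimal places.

Only the 2 blocks with intensity above φ contribute runoff: 34.8, 22.4 mm/h.
Σ(I−φ)·Δt = d  ⇒  (34.8+22.4 − 2φ)·0.5 = 18.4
φ = (57.20 − 18.4/0.5) / 2 = 10.20 mm/h.

φ ≈ 10.20 mm/h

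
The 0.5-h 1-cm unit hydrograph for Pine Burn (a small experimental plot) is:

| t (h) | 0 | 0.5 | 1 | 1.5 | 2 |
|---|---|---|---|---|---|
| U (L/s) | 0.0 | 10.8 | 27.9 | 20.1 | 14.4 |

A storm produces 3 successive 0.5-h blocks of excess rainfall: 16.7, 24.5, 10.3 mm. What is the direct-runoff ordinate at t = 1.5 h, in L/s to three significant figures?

Q ≈ 113 L/s

By discrete convolution, Q_j = Σ (P_i / 10 mm) · U_{j−i}.
At t = 1.5 h (j=3): Q = (16.7/10)·20.1 + (24.5/10)·27.9 + (10.3/10)·10.8 = 113 L/s.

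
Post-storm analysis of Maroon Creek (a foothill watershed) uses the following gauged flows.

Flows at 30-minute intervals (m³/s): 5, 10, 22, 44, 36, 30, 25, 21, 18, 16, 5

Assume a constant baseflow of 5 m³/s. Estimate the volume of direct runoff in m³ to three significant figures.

Direct-runoff ordinates (Q − Q_b): 0.0, 5.0, 17.0, 39.0, 31.0, 25.0, 20.0, 16.0, 13.0, 11.0, 0.0 m³/s.
ΣQ_DR = 177.0 m³/s.
With Δt = 0.5 h = 1800 s, V = ΣQ_DR · Δt = 177.0 × 1800 = 3.19 × 10^5 m³.

V ≈ 3.19 × 10^5 m³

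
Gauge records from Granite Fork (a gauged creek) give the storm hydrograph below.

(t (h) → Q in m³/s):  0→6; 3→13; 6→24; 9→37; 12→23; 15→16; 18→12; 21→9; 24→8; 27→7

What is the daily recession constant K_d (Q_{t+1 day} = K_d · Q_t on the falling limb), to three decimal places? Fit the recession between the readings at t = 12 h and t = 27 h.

Between t = 12 h and t = 27 h the flow falls from 23 to 7 m³/s over 5×3 h = 15 h.
Per-interval ratio K = (7/23)^(1/5) = 0.7883; K_d = K^(24/3) = 0.149.

K_d ≈ 0.149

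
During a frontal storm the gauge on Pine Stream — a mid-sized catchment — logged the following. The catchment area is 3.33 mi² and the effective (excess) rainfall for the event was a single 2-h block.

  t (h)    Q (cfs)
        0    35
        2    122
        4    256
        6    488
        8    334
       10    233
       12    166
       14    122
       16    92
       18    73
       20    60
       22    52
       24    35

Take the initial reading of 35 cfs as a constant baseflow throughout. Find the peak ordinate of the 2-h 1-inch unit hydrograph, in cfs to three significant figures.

U_p ≈ 302 cfs

Direct runoff: 0.0, 87.0, 221.0, 453.0, 299.0, 198.0, 131.0, 87.0, 57.0, 38.0, 25.0, 17.0, 0.0 cfs; ΣQ_DR = 1613 cfs, peak = 453.0 cfs.
Runoff depth d = ΣQ_DR·Δt / A = 1613 × 7200 / (3.33 mi²) = 1.501 in.
The 1-inch UH is the DRH scaled by (1 in)/d, so U_p = 453.0 × 1/1.501 = 302 cfs.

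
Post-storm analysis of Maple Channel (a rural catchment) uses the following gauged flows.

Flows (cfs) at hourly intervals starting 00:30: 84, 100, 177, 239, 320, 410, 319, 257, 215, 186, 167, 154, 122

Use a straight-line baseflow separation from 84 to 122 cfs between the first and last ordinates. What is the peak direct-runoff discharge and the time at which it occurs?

Q_p = 310.17 cfs at t = 05:30

Subtracting baseflow gives direct-runoff ordinates: 0.00, 12.83, 86.67, 145.50, 223.33, 310.17, 216.00, 150.83, 105.67, 73.50, 51.33, 35.17, 0.00 cfs.
The maximum is 310.17 cfs, occurring at the reading for t = 05:30.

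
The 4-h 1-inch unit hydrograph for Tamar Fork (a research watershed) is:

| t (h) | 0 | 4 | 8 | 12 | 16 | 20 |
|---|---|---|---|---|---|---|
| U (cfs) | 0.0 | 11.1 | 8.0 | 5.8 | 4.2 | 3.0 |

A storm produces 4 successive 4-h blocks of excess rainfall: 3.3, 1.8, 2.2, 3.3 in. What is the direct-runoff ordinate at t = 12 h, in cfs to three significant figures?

By discrete convolution, Q_j = Σ (P_i / 1 in) · U_{j−i}.
At t = 12 h (j=3): Q = (3.3/1)·5.8 + (1.8/1)·8.0 + (2.2/1)·11.1 + (3.3/1)·0.0 = 58.0 cfs.

Q ≈ 58.0 cfs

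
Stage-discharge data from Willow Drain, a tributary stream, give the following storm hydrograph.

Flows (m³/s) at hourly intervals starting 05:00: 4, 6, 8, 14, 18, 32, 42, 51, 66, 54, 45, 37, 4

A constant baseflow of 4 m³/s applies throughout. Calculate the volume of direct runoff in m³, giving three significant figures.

Direct-runoff ordinates (Q − Q_b): 0.0, 2.0, 4.0, 10.0, 14.0, 28.0, 38.0, 47.0, 62.0, 50.0, 41.0, 33.0, 0.0 m³/s.
ΣQ_DR = 329.0 m³/s.
With Δt = 1 h = 3600 s, V = ΣQ_DR · Δt = 329.0 × 3600 = 1.18 × 10^6 m³.

V ≈ 1.18 × 10^6 m³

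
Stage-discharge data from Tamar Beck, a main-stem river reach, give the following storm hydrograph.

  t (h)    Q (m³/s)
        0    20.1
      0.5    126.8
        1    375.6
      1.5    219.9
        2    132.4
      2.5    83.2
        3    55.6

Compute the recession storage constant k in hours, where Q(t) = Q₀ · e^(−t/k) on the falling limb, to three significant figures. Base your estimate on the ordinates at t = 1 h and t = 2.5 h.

On the falling limb, Q drops from 375.6 to 83.2 m³/s between t = 1 h and t = 2.5 h (Δt = 1.5 h).
k = −Δt / ln(Q₂/Q₁) = −1.5 / ln(83.2/375.6) = 0.995 h.

k ≈ 0.995 h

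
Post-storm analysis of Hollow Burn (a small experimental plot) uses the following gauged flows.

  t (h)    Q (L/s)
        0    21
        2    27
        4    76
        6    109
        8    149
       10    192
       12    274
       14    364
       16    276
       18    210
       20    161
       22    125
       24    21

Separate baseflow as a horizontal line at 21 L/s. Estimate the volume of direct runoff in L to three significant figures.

Direct-runoff ordinates (Q − Q_b): 0.0, 6.0, 55.0, 88.0, 128.0, 171.0, 253.0, 343.0, 255.0, 189.0, 140.0, 104.0, 0.0 L/s.
ΣQ_DR = 1732 L/s.
With Δt = 2 h = 7200 s, V = ΣQ_DR · Δt = 1732 × 7200 = 1.25 × 10^7 L.

V ≈ 1.25 × 10^7 L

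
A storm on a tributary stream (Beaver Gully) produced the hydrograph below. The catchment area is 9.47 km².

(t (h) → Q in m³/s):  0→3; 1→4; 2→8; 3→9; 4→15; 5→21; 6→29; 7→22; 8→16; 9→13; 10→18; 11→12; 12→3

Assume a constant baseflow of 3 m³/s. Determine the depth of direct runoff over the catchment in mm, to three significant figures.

d ≈ 50.9 mm

Direct runoff: 0.0, 1.0, 5.0, 6.0, 12.0, 18.0, 26.0, 19.0, 13.0, 10.0, 15.0, 9.0, 0.0 m³/s; ΣQ_DR = 134.0 m³/s.
V = ΣQ_DR · Δt = 134.0 × 3600 s = 4.824 × 10^5 m³.
Over A = 9.47 km², depth = V / A = 50.9 mm.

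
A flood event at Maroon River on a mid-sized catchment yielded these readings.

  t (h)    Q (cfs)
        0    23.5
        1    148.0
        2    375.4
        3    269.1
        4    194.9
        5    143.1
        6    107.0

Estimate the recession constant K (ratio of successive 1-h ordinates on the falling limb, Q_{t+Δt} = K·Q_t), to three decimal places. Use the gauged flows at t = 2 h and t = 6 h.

Using the recession-limb readings at t = 2 h and t = 6 h: Q falls from 375.4 to 107.0 cfs over 4 intervals.
K = (Q₂/Q₁)^(1/4) = (107.0/375.4)^(1/4) = 0.731.

K ≈ 0.731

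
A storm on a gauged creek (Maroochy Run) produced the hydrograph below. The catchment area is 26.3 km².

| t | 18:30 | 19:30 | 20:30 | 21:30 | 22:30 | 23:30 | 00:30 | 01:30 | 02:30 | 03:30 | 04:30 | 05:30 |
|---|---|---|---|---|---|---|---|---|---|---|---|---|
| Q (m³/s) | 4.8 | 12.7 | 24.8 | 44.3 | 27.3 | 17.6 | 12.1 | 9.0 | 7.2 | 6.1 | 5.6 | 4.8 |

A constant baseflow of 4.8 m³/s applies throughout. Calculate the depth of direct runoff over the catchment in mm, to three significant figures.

Direct runoff: 0.0, 7.9, 20.0, 39.5, 22.5, 12.8, 7.3, 4.2, 2.4, 1.3, 0.8, 0.0 m³/s; ΣQ_DR = 118.7 m³/s.
V = ΣQ_DR · Δt = 118.7 × 3600 s = 4.273 × 10^5 m³.
Over A = 26.3 km², depth = V / A = 16.2 mm.

d ≈ 16.2 mm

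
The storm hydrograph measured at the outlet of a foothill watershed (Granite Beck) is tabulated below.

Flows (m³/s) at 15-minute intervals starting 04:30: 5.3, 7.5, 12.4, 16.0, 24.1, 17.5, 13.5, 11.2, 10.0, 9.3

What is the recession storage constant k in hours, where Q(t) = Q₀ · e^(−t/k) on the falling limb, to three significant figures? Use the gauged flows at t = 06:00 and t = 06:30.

k ≈ 1.67 h

On the falling limb, Q drops from 13.5 to 10.0 m³/s between t = 06:00 and t = 06:30 (Δt = 0.5 h).
k = −Δt / ln(Q₂/Q₁) = −0.5 / ln(10.0/13.5) = 1.67 h.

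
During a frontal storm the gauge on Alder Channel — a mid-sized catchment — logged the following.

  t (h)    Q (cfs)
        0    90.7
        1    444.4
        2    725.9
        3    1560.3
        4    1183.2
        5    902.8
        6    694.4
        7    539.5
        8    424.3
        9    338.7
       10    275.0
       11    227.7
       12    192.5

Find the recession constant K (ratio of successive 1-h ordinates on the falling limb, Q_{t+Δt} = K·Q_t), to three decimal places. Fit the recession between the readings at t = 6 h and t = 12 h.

K ≈ 0.807

Using the recession-limb readings at t = 6 h and t = 12 h: Q falls from 694.4 to 192.5 cfs over 6 intervals.
K = (Q₂/Q₁)^(1/6) = (192.5/694.4)^(1/6) = 0.807.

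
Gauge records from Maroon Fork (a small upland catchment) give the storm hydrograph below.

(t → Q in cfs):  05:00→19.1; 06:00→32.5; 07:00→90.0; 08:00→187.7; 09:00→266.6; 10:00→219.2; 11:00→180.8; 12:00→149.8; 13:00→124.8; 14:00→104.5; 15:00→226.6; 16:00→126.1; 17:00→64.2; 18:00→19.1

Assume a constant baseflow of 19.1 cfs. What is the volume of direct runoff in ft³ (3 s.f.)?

Direct-runoff ordinates (Q − Q_b): 0.0, 13.4, 70.9, 168.6, 247.5, 200.1, 161.7, 130.7, 105.7, 85.4, 207.5, 107.0, 45.1, 0.0 cfs.
ΣQ_DR = 1544 cfs.
With Δt = 1 h = 3600 s, V = ΣQ_DR · Δt = 1544 × 3600 = 5.56 × 10^6 ft³.

V ≈ 5.56 × 10^6 ft³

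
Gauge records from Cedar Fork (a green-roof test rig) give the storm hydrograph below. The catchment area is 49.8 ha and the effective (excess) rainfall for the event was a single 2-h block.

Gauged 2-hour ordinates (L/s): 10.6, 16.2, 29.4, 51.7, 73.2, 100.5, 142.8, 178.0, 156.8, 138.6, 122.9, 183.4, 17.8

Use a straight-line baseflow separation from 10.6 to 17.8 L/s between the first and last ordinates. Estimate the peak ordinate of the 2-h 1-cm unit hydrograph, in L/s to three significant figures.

Direct runoff: 0.00, 5.00, 17.60, 39.30, 60.20, 86.90, 128.60, 163.20, 141.40, 122.60, 106.30, 166.20, 0.00 L/s; ΣQ_DR = 1037 L/s, peak = 166.20 L/s.
Runoff depth d = ΣQ_DR·Δt / A = 1037 × 7200 / (49.8 ha) = 15.00 mm.
The 1-cm UH is the DRH scaled by (10 mm)/d, so U_p = 166.20 × 10/15.00 = 111 L/s.

U_p ≈ 111 L/s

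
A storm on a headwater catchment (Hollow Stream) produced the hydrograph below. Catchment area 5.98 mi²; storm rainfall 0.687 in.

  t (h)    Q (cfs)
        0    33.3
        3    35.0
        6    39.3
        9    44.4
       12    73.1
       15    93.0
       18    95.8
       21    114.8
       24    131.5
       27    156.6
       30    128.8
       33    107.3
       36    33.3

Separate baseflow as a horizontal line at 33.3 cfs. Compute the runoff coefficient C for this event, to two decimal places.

ΣQ_DR = 653.3 cfs; V = ΣQ_DR·Δt = 7.056 × 10^6 ft³.
Runoff depth d = V / A = 0.5079 in.
C = d / P = 0.5079 / 0.687 = 0.74.

C ≈ 0.74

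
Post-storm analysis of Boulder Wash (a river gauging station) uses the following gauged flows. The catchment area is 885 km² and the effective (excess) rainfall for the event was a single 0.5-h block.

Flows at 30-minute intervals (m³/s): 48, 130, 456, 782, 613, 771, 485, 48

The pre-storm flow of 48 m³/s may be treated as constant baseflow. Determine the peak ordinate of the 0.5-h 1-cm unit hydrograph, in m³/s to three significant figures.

Direct runoff: 0.0, 82.0, 408.0, 734.0, 565.0, 723.0, 437.0, 0.0 m³/s; ΣQ_DR = 2949 m³/s, peak = 734.0 m³/s.
Runoff depth d = ΣQ_DR·Δt / A = 2949 × 1800 / (885 km²) = 5.998 mm.
The 1-cm UH is the DRH scaled by (10 mm)/d, so U_p = 734.0 × 10/5.998 = 1220 m³/s.

U_p ≈ 1220 m³/s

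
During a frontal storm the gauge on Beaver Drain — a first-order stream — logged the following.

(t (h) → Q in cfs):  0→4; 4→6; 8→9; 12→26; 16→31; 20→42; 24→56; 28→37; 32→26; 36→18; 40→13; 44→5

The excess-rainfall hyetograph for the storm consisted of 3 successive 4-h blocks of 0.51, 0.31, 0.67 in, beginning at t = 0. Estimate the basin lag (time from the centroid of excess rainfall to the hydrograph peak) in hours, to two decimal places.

Centroid of excess rainfall: t_c = Σ P_i·t̄_i / ΣP_i = 6.4295 h (block centres at 2, 6, 10 h).
Hydrograph peak occurs at t = 24 h, so basin lag t_L = 24 − 6.4295 = 17.57 h.

t_L ≈ 17.57 h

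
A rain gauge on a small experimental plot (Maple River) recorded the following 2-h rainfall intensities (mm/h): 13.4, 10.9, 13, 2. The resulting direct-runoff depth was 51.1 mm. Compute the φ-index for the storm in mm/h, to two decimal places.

φ ≈ 3.92 mm/h

Only the 3 blocks with intensity above φ contribute runoff: 13.4, 10.9, 13 mm/h.
Σ(I−φ)·Δt = d  ⇒  (13.4+10.9+13 − 3φ)·2 = 51.1
φ = (37.30 − 51.1/2) / 3 = 3.92 mm/h.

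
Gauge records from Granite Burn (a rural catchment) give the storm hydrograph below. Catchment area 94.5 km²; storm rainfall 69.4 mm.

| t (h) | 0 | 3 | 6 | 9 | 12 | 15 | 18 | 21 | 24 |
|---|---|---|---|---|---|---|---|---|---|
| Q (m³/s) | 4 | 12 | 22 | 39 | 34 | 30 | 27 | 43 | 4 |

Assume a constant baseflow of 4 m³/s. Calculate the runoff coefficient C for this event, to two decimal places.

C ≈ 0.29

ΣQ_DR = 179.0 m³/s; V = ΣQ_DR·Δt = 1.933 × 10^6 m³.
Runoff depth d = V / A = 20.46 mm.
C = d / P = 20.46 / 69.4 = 0.29.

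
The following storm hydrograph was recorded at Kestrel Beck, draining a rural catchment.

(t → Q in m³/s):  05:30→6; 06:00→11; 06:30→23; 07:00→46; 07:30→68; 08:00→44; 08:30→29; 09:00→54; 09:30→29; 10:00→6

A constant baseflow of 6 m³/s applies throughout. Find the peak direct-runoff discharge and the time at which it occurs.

Subtracting baseflow gives direct-runoff ordinates: 0.0, 5.0, 17.0, 40.0, 62.0, 38.0, 23.0, 48.0, 23.0, 0.0 m³/s.
The maximum is 62.0 m³/s, occurring at the reading for t = 07:30.

Q_p = 62.0 m³/s at t = 07:30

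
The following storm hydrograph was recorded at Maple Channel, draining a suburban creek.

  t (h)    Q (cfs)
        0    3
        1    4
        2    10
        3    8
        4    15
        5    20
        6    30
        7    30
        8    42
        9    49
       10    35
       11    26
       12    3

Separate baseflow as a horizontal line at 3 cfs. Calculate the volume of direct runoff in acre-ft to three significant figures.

Direct-runoff ordinates (Q − Q_b): 0.0, 1.0, 7.0, 5.0, 12.0, 17.0, 27.0, 27.0, 39.0, 46.0, 32.0, 23.0, 0.0 cfs.
ΣQ_DR = 236.0 cfs.
With Δt = 1 h = 3600 s, V = ΣQ_DR · Δt = 236.0 × 3600 = 8.50 × 10^5 ft³ = 19.5 acre-ft.

V ≈ 19.5 acre-ft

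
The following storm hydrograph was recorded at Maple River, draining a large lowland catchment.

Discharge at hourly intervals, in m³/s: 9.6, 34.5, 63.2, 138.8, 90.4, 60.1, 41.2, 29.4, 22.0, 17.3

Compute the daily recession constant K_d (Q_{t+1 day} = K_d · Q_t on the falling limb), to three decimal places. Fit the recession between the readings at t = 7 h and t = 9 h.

K_d ≈ 0.002

Between t = 7 h and t = 9 h the flow falls from 29.4 to 17.3 m³/s over 2×1 h = 2 h.
Per-interval ratio K = (17.3/29.4)^(1/2) = 0.7671; K_d = K^(24/1) = 0.002.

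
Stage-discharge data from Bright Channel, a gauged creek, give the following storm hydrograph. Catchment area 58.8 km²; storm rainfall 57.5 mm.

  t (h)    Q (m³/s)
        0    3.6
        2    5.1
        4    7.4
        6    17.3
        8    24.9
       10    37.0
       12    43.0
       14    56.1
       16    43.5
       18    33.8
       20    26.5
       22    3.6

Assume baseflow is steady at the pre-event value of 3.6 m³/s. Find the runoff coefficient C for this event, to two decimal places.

C ≈ 0.55

ΣQ_DR = 258.6 m³/s; V = ΣQ_DR·Δt = 1.862 × 10^6 m³.
Runoff depth d = V / A = 31.67 mm.
C = d / P = 31.67 / 57.5 = 0.55.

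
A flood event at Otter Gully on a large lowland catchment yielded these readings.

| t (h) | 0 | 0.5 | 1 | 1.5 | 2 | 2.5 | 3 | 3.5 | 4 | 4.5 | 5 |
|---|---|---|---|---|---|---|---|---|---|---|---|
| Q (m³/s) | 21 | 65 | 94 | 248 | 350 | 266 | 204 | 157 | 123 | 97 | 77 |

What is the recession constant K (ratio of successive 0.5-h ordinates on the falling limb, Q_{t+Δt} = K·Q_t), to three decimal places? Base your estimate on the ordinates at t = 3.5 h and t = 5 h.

K ≈ 0.789

Using the recession-limb readings at t = 3.5 h and t = 5 h: Q falls from 157 to 77 m³/s over 3 intervals.
K = (Q₂/Q₁)^(1/3) = (77/157)^(1/3) = 0.789.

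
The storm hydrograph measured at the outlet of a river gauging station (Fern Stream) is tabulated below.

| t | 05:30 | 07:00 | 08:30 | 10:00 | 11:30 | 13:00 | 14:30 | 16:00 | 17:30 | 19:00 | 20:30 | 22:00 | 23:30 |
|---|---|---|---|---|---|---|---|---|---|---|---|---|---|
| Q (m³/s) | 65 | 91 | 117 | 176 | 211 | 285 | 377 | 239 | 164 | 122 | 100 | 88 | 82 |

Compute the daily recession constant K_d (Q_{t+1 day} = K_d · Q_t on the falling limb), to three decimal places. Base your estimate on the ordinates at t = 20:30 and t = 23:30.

Between t = 20:30 and t = 23:30 the flow falls from 100 to 82 m³/s over 2×1.5 h = 3 h.
Per-interval ratio K = (82/100)^(1/2) = 0.9055; K_d = K^(24/1.5) = 0.204.

K_d ≈ 0.204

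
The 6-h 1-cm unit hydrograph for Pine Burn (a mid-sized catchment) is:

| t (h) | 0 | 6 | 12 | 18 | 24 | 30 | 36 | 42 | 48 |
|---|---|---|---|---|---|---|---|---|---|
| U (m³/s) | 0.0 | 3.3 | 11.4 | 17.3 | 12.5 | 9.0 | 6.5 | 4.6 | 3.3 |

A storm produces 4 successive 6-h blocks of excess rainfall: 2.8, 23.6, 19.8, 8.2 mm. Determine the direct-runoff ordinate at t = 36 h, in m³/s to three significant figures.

By discrete convolution, Q_j = Σ (P_i / 10 mm) · U_{j−i}.
At t = 36 h (j=6): Q = (2.8/10)·6.5 + (23.6/10)·9.0 + (19.8/10)·12.5 + (8.2/10)·17.3 = 62.0 m³/s.

Q ≈ 62.0 m³/s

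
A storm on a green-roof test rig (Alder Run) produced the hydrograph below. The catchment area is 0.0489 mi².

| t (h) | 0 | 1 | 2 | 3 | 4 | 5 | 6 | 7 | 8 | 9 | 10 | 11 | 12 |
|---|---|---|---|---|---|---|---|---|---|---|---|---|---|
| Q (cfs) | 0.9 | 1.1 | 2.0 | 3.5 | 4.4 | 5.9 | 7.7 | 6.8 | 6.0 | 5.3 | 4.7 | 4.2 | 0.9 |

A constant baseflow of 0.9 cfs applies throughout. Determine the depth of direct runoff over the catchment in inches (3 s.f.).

d ≈ 1.32 in

Direct runoff: 0.0, 0.2, 1.1, 2.6, 3.5, 5.0, 6.8, 5.9, 5.1, 4.4, 3.8, 3.3, 0.0 cfs; ΣQ_DR = 41.70 cfs.
V = ΣQ_DR · Δt = 41.70 × 3600 s = 1.501 × 10^5 ft³.
Over A = 0.0489 mi², depth = V / A = 1.32 in.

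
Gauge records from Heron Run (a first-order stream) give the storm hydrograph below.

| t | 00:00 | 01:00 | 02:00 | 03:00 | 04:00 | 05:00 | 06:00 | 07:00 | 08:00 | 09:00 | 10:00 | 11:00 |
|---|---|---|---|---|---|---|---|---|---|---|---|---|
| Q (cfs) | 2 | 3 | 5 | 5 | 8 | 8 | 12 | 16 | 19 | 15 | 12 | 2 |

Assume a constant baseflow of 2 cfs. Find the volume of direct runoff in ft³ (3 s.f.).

Direct-runoff ordinates (Q − Q_b): 0.0, 1.0, 3.0, 3.0, 6.0, 6.0, 10.0, 14.0, 17.0, 13.0, 10.0, 0.0 cfs.
ΣQ_DR = 83.00 cfs.
With Δt = 1 h = 3600 s, V = ΣQ_DR · Δt = 83.00 × 3600 = 2.99 × 10^5 ft³.

V ≈ 2.99 × 10^5 ft³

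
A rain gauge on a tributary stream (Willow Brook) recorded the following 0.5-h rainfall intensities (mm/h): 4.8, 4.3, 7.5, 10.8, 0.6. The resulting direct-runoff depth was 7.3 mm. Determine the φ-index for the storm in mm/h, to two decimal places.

Only the 4 blocks with intensity above φ contribute runoff: 4.8, 4.3, 7.5, 10.8 mm/h.
Σ(I−φ)·Δt = d  ⇒  (4.8+4.3+7.5+10.8 − 4φ)·0.5 = 7.3
φ = (27.40 − 7.3/0.5) / 4 = 3.20 mm/h.

φ ≈ 3.20 mm/h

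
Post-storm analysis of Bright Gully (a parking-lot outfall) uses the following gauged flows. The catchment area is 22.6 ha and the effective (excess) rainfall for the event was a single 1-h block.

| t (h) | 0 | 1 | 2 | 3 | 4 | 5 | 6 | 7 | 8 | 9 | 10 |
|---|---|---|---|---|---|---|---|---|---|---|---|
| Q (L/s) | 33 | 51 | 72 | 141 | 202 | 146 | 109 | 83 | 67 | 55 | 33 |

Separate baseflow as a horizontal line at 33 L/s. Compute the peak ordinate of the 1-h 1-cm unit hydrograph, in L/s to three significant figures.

U_p ≈ 169 L/s

Direct runoff: 0.0, 18.0, 39.0, 108.0, 169.0, 113.0, 76.0, 50.0, 34.0, 22.0, 0.0 L/s; ΣQ_DR = 629.0 L/s, peak = 169.0 L/s.
Runoff depth d = ΣQ_DR·Δt / A = 629.0 × 3600 / (22.6 ha) = 10.02 mm.
The 1-cm UH is the DRH scaled by (10 mm)/d, so U_p = 169.0 × 10/10.02 = 169 L/s.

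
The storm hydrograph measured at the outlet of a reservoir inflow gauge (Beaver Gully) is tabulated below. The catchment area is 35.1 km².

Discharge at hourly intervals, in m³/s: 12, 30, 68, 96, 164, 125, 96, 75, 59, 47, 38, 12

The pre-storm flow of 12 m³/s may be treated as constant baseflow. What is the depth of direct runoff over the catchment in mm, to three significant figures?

d ≈ 69.5 mm

Direct runoff: 0.0, 18.0, 56.0, 84.0, 152.0, 113.0, 84.0, 63.0, 47.0, 35.0, 26.0, 0.0 m³/s; ΣQ_DR = 678.0 m³/s.
V = ΣQ_DR · Δt = 678.0 × 3600 s = 2.441 × 10^6 m³.
Over A = 35.1 km², depth = V / A = 69.5 mm.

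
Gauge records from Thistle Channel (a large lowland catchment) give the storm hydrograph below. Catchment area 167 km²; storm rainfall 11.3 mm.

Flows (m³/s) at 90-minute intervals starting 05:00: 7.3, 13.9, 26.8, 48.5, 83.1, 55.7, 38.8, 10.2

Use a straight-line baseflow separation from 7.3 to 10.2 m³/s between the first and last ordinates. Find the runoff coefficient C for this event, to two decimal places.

ΣQ_DR = 214.3 m³/s; V = ΣQ_DR·Δt = 1.157 × 10^6 m³.
Runoff depth d = V / A = 6.929 mm.
C = d / P = 6.929 / 11.3 = 0.61.

C ≈ 0.61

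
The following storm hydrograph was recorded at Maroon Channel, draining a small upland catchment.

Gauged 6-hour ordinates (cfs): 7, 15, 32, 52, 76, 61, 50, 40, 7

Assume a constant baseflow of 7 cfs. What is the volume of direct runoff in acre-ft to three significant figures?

Direct-runoff ordinates (Q − Q_b): 0.0, 8.0, 25.0, 45.0, 69.0, 54.0, 43.0, 33.0, 0.0 cfs.
ΣQ_DR = 277.0 cfs.
With Δt = 6 h = 21600 s, V = ΣQ_DR · Δt = 277.0 × 21600 = 5.98 × 10^6 ft³ = 137 acre-ft.

V ≈ 137 acre-ft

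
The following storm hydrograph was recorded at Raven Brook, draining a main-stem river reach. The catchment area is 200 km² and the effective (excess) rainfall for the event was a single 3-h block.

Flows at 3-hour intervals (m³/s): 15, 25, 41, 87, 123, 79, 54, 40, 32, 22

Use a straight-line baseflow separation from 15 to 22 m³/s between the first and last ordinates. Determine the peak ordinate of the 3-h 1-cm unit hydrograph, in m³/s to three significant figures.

U_p ≈ 58.3 m³/s

Direct runoff: 0.00, 9.22, 24.44, 69.67, 104.89, 60.11, 34.33, 19.56, 10.78, 0.00 m³/s; ΣQ_DR = 333.0 m³/s, peak = 104.89 m³/s.
Runoff depth d = ΣQ_DR·Δt / A = 333.0 × 10800 / (200 km²) = 17.98 mm.
The 1-cm UH is the DRH scaled by (10 mm)/d, so U_p = 104.89 × 10/17.98 = 58.3 m³/s.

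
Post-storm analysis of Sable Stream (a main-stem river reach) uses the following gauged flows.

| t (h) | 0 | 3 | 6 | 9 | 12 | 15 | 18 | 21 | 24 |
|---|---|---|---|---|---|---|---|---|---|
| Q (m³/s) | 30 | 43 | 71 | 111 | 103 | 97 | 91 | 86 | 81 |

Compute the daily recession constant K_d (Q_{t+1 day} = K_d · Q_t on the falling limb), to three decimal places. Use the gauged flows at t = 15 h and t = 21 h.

K_d ≈ 0.618

Between t = 15 h and t = 21 h the flow falls from 97 to 86 m³/s over 2×3 h = 6 h.
Per-interval ratio K = (86/97)^(1/2) = 0.9416; K_d = K^(24/3) = 0.618.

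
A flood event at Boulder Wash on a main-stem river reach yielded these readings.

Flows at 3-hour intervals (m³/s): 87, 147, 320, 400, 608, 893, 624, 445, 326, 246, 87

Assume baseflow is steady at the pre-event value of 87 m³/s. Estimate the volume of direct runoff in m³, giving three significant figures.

V ≈ 3.48 × 10^7 m³

Direct-runoff ordinates (Q − Q_b): 0.0, 60.0, 233.0, 313.0, 521.0, 806.0, 537.0, 358.0, 239.0, 159.0, 0.0 m³/s.
ΣQ_DR = 3226 m³/s.
With Δt = 3 h = 10800 s, V = ΣQ_DR · Δt = 3226 × 10800 = 3.48 × 10^7 m³.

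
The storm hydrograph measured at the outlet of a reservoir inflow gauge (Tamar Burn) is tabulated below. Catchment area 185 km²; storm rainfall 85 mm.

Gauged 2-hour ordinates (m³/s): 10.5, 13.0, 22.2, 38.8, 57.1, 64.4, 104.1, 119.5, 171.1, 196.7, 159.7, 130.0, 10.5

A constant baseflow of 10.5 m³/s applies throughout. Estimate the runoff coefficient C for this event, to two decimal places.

ΣQ_DR = 961.1 m³/s; V = ΣQ_DR·Δt = 6.920 × 10^6 m³.
Runoff depth d = V / A = 37.40 mm.
C = d / P = 37.40 / 85 = 0.44.

C ≈ 0.44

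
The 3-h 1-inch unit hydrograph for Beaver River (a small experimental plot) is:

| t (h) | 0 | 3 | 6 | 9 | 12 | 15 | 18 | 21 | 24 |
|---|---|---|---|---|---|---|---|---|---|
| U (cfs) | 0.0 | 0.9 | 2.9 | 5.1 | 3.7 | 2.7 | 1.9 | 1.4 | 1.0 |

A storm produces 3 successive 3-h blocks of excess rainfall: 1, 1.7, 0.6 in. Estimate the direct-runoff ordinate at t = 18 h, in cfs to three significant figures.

By discrete convolution, Q_j = Σ (P_i / 1 in) · U_{j−i}.
At t = 18 h (j=6): Q = (1/1)·1.9 + (1.7/1)·2.7 + (0.6/1)·3.7 = 8.71 cfs.

Q ≈ 8.71 cfs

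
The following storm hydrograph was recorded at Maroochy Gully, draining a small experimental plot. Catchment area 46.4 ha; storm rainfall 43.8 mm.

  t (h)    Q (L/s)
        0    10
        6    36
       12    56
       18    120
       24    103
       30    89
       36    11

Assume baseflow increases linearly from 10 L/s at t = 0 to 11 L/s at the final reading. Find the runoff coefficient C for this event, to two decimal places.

C ≈ 0.37

ΣQ_DR = 351.5 L/s; V = ΣQ_DR·Δt = 7.592 × 10^6 L.
Runoff depth d = V / A = 16.36 mm.
C = d / P = 16.36 / 43.8 = 0.37.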